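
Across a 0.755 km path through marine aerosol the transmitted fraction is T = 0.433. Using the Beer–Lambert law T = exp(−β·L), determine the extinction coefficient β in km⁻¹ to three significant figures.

1.11 km⁻¹

Beer–Lambert: T = exp(−βL) ⇒ β = −ln(T)/L = −ln(0.433)/0.755 = 0.8370/0.755 = 1.109 km⁻¹.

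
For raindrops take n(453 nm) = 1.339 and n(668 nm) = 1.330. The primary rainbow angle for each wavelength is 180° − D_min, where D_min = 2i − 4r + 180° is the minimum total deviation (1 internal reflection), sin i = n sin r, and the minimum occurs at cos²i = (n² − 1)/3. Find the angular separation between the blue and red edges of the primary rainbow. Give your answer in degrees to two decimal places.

1.30°

At 453 nm (n = 1.339): cos²i = 0.26431 → i = 59.062°, r = 39.834°, D_min = 138.786°, rainbow angle = 41.214°.
At 668 nm (n = 1.330): cos²i = 0.25630 → i = 59.585°, r = 40.422°, D_min = 137.484°, rainbow angle = 42.516°.
Angular width = |41.214° − 42.516°| = 1.303°.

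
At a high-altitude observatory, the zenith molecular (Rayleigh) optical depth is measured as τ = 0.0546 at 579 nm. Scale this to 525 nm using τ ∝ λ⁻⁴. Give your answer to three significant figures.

0.0808

τ(525 nm) = τ(579 nm) × (579/525)⁴ = 0.0546 × (1.1029)⁴ = 0.0546 × 1.4794 = 0.0808.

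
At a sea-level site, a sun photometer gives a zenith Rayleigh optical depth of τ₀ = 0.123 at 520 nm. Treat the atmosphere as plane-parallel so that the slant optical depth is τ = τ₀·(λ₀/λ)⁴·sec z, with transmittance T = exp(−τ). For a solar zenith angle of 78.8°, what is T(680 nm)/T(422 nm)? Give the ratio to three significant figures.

Airmass: sec 78.8° = 5.1484.
τ(680 nm) = 0.123 × (520/680)⁴ × 5.1484 = 0.123 × 0.3420 × 5.1484 = 0.2165.
τ(422 nm) = 0.123 × (520/422)⁴ × 5.1484 = 0.123 × 2.3055 × 5.1484 = 1.4600.
T(680)/T(422) = exp(τ_B − τ_A) = exp(1.2434) = 3.4674.

3.47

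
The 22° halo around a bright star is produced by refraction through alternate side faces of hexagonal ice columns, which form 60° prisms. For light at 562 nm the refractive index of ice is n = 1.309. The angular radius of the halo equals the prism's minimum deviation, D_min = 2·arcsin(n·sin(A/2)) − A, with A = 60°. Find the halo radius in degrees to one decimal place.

n·sin(A/2) = 1.309 × sin 30° = 1.309 × 0.5000 = 0.6545.
D_min = 2·arcsin(0.6545) − 60° = 2 × 40.882° − 60° = 21.763°.

21.8°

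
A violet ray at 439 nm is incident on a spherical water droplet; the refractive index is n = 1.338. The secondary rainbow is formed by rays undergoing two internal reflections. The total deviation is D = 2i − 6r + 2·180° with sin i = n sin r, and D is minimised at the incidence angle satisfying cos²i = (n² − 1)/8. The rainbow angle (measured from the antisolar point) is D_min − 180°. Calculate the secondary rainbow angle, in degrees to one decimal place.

52.2°

cos²i = (1.79024 − 1)/8 = 0.09878; i = arccos(0.31429) = 71.682°.
sin r = sin 71.682°/1.338 = 0.70951; r = 45.195°.
D_min = 2·71.682° − 6·45.195° + 360° = 232.193°.
Rainbow angle = D_min − 180° = 52.193°.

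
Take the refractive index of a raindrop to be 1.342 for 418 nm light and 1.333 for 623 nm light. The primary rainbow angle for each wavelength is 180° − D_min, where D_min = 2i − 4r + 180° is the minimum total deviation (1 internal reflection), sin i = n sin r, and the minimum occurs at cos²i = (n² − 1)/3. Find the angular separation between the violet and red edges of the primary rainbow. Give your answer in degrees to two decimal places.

At 418 nm (n = 1.342): cos²i = 0.26699 → i = 58.888°, r = 39.641°, D_min = 139.213°, rainbow angle = 40.787°.
At 623 nm (n = 1.333): cos²i = 0.25896 → i = 59.410°, r = 40.225°, D_min = 137.922°, rainbow angle = 42.078°.
Angular width = |40.787° − 42.078°| = 1.291°.

1.29°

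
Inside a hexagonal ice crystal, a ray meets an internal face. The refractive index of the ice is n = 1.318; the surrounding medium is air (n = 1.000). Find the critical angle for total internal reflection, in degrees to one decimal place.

sin θ_c = n_air / n = 1.000 / 1.318 = 0.7587.
θ_c = arcsin(0.7587) = 49.35°.

49.4°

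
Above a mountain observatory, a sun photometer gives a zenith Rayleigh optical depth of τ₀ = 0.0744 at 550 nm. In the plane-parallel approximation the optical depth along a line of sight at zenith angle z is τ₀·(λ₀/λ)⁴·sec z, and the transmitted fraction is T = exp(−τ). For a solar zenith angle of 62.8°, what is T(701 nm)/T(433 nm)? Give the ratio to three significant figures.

1.44

Airmass: sec 62.8° = 2.1877.
τ(701 nm) = 0.0744 × (550/701)⁴ × 2.1877 = 0.0744 × 0.3789 × 2.1877 = 0.0617.
τ(433 nm) = 0.0744 × (550/433)⁴ × 2.1877 = 0.0744 × 2.6031 × 2.1877 = 0.4237.
T(701)/T(433) = exp(τ_B − τ_A) = exp(0.3620) = 1.4362.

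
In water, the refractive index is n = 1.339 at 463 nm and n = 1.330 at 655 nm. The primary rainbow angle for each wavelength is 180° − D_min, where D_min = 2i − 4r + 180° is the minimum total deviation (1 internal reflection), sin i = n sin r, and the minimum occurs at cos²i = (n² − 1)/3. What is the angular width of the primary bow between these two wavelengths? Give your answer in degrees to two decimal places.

1.30°

At 463 nm (n = 1.339): cos²i = 0.26431 → i = 59.062°, r = 39.834°, D_min = 138.786°, rainbow angle = 41.214°.
At 655 nm (n = 1.330): cos²i = 0.25630 → i = 59.585°, r = 40.422°, D_min = 137.484°, rainbow angle = 42.516°.
Angular width = |41.214° − 42.516°| = 1.303°.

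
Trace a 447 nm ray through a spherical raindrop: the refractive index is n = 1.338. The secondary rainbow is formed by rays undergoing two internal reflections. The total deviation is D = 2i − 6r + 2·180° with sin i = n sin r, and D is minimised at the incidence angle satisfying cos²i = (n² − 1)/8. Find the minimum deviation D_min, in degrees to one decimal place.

232.2°

cos²i = (1.79024 − 1)/8 = 0.09878; i = arccos(0.31429) = 71.682°.
sin r = sin 71.682°/1.338 = 0.70951; r = 45.195°.
D_min = 2·71.682° − 6·45.195° + 360° = 232.193°.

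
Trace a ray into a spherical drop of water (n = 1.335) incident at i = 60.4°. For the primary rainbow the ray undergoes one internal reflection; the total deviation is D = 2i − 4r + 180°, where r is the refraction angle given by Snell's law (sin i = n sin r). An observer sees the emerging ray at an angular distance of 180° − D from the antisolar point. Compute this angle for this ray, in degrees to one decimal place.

41.8°

sin r = sin 60.4° / 1.335 = 0.8695/1.335 = 0.6513; r = 40.64°.
D = 2·60.4° − 4·40.64° + 180° = 120.80° − 162.56° + 180° = 138.24°.
Angle from antisolar point = 180° − D = 41.76°.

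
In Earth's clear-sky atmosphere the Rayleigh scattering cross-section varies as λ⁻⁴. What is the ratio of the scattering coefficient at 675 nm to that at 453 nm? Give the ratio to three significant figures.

0.203

Rayleigh scattering ∝ λ⁻⁴, so the ratio of coefficients is the inverse fourth power of the wavelength ratio.
σ(675)/σ(453) = (453/675)⁴ = (0.6711)⁴ = 0.2029.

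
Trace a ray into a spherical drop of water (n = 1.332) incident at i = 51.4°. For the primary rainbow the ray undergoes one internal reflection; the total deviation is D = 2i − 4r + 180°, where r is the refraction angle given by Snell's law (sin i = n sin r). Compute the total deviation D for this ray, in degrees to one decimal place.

sin r = sin 51.4° / 1.332 = 0.7815/1.332 = 0.5867; r = 35.93°.
D = 2·51.4° − 4·35.93° + 180° = 102.80° − 143.70° + 180° = 139.10°.

139.1°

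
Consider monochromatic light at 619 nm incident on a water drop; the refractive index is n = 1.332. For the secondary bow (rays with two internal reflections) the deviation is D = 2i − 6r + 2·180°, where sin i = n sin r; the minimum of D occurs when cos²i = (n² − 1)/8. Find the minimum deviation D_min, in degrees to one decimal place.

230.6°

cos²i = (1.77422 − 1)/8 = 0.09678; i = arccos(0.31109) = 71.875°.
sin r = sin 71.875°/1.332 = 0.71350; r = 45.520°.
D_min = 2·71.875° − 6·45.520° + 360° = 230.628°.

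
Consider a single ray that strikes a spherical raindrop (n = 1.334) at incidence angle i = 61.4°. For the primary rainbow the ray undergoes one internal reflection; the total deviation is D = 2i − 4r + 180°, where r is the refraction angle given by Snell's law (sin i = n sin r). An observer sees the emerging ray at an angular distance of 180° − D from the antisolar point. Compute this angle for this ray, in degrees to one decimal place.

41.8°

sin r = sin 61.4° / 1.334 = 0.8780/1.334 = 0.6582; r = 41.16°.
D = 2·61.4° − 4·41.16° + 180° = 122.80° − 164.64° + 180° = 138.16°.
Angle from antisolar point = 180° − D = 41.84°.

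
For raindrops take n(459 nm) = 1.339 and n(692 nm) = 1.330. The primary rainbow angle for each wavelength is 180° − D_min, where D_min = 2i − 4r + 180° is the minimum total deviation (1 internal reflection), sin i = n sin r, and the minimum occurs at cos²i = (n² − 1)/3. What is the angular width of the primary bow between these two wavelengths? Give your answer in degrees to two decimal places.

1.30°

At 459 nm (n = 1.339): cos²i = 0.26431 → i = 59.062°, r = 39.834°, D_min = 138.786°, rainbow angle = 41.214°.
At 692 nm (n = 1.330): cos²i = 0.25630 → i = 59.585°, r = 40.422°, D_min = 137.484°, rainbow angle = 42.516°.
Angular width = |41.214° − 42.516°| = 1.303°.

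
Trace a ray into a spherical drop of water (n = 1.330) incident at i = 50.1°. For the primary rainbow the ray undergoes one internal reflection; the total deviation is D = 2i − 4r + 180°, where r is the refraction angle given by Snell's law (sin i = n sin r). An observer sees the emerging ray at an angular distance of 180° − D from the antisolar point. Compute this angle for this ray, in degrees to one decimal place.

40.7°

sin r = sin 50.1° / 1.330 = 0.7672/1.330 = 0.5768; r = 35.23°.
D = 2·50.1° − 4·35.23° + 180° = 100.20° − 140.91° + 180° = 139.29°.
Angle from antisolar point = 180° − D = 40.71°.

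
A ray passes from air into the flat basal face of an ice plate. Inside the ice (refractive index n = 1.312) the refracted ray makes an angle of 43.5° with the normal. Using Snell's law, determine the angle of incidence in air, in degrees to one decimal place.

64.6°

Snell: sin θ_i = n · sin θ_r = 1.312 × sin 43.5° = 1.312 × 0.6884 = 0.9031.
θ_i = arcsin(0.9031) = 64.57°.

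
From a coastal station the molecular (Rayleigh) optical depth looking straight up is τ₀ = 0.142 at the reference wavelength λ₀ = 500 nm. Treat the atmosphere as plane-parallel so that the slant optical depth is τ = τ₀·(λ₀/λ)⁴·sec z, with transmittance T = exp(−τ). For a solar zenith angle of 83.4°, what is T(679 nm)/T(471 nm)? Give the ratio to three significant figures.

3.34

Airmass: sec 83.4° = 8.7004.
τ(679 nm) = 0.142 × (500/679)⁴ × 8.7004 = 0.142 × 0.2940 × 8.7004 = 0.3633.
τ(471 nm) = 0.142 × (500/471)⁴ × 8.7004 = 0.142 × 1.2700 × 8.7004 = 1.5690.
T(679)/T(471) = exp(τ_B − τ_A) = exp(1.2057) = 3.3392.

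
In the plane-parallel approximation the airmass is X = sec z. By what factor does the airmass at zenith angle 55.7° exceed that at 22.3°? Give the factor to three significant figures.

X(55.7°)/X(22.3°) = sec 55.7° / sec 22.3° = cos 22.3° / cos 55.7° = 0.9252/0.5635 = 1.6418.

1.64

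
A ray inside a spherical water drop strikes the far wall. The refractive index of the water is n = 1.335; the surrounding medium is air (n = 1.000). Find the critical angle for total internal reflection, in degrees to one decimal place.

sin θ_c = n_air / n = 1.000 / 1.335 = 0.7491.
θ_c = arcsin(0.7491) = 48.51°.

48.5°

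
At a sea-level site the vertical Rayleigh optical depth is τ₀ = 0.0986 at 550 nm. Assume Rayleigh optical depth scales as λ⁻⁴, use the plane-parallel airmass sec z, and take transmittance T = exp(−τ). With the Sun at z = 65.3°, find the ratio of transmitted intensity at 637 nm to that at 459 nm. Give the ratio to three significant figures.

1.43

Airmass: sec 65.3° = 2.3931.
τ(637 nm) = 0.0986 × (550/637)⁴ × 2.3931 = 0.0986 × 0.5558 × 2.3931 = 0.1311.
τ(459 nm) = 0.0986 × (550/459)⁴ × 2.3931 = 0.0986 × 2.0616 × 2.3931 = 0.4865.
T(637)/T(459) = exp(τ_B − τ_A) = exp(0.3553) = 1.4266.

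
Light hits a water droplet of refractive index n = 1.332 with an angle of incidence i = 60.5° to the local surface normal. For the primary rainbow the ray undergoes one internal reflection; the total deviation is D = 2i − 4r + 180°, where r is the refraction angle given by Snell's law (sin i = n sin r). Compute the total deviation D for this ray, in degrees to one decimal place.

137.8°

sin r = sin 60.5° / 1.332 = 0.8704/1.332 = 0.6534; r = 40.80°.
D = 2·60.5° − 4·40.80° + 180° = 121.00° − 163.20° + 180° = 137.80°.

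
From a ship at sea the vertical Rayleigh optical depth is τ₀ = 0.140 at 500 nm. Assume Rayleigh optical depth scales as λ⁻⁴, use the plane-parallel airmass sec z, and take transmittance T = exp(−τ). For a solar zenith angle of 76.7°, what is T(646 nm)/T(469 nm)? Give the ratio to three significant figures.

Airmass: sec 76.7° = 4.3469.
τ(646 nm) = 0.140 × (500/646)⁴ × 4.3469 = 0.140 × 0.3589 × 4.3469 = 0.2184.
τ(469 nm) = 0.140 × (500/469)⁴ × 4.3469 = 0.140 × 1.2918 × 4.3469 = 0.7861.
T(646)/T(469) = exp(τ_B − τ_A) = exp(0.5677) = 1.7643.

1.76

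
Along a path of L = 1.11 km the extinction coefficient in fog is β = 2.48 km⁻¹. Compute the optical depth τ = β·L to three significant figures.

τ = β·L = 2.48 × 1.11 = 2.7528.

2.75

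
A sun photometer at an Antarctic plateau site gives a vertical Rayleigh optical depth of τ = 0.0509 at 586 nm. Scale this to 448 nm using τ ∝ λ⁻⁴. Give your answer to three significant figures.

0.149

τ(448 nm) = τ(586 nm) × (586/448)⁴ = 0.0509 × (1.3080)⁴ = 0.0509 × 2.9274 = 0.1490.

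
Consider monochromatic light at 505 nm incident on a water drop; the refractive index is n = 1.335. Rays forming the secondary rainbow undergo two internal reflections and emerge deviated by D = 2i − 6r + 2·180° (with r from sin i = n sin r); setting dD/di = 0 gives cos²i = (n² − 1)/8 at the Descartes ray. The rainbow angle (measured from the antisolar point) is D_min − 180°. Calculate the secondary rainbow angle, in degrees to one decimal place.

cos²i = (1.78222 − 1)/8 = 0.09778; i = arccos(0.31269) = 71.778°.
sin r = sin 71.778°/1.335 = 0.71150; r = 45.357°.
D_min = 2·71.778° − 6·45.357° + 360° = 231.414°.
Rainbow angle = D_min − 180° = 51.414°.

51.4°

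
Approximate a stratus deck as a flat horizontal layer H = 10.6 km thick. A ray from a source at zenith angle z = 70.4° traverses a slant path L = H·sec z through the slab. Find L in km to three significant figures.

sec z = 1/cos 70.4° = 2.9811.
L = 10.6 × 2.9811 = 31.599 km.

31.6 km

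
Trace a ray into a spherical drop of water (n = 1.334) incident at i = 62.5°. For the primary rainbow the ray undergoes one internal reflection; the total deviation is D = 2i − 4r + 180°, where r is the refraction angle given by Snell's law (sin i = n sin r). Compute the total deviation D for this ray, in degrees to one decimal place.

sin r = sin 62.5° / 1.334 = 0.8870/1.334 = 0.6649; r = 41.68°.
D = 2·62.5° − 4·41.68° + 180° = 125.00° − 166.71° + 180° = 138.29°.

138.3°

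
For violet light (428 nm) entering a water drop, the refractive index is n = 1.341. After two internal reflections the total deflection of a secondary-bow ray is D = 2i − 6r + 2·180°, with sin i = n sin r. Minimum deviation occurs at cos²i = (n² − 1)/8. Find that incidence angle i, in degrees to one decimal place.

cos²i = (1.341² − 1)/8 = (1.79828 − 1)/8 = 0.09979.
cos i = 0.31589, so i = 71.586°.

71.6°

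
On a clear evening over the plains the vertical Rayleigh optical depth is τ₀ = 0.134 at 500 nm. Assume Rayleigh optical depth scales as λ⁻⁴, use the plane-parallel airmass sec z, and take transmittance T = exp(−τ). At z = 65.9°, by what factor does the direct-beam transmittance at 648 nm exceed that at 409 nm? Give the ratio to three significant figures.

Airmass: sec 65.9° = 2.4490.
τ(648 nm) = 0.134 × (500/648)⁴ × 2.4490 = 0.134 × 0.3545 × 2.4490 = 0.1163.
τ(409 nm) = 0.134 × (500/409)⁴ × 2.4490 = 0.134 × 2.2335 × 2.4490 = 0.7330.
T(648)/T(409) = exp(τ_B − τ_A) = exp(0.6166) = 1.8527.

1.85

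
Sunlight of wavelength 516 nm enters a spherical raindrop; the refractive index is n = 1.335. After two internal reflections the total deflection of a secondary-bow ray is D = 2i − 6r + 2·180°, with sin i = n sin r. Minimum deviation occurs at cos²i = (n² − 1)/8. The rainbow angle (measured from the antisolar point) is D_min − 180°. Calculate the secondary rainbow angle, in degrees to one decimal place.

cos²i = (1.78222 − 1)/8 = 0.09778; i = arccos(0.31269) = 71.778°.
sin r = sin 71.778°/1.335 = 0.71150; r = 45.357°.
D_min = 2·71.778° − 6·45.357° + 360° = 231.414°.
Rainbow angle = D_min − 180° = 51.414°.

51.4°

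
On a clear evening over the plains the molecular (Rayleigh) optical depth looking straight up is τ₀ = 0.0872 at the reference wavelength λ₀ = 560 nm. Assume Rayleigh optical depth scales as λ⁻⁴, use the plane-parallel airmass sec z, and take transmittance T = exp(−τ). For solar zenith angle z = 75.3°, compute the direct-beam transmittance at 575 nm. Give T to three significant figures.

sec 75.3° = 3.9408.
τ = 0.0872 × (560/575)⁴ × 3.9408 = 0.0872 × 0.8997 × 3.9408 = 0.3092.
T = exp(−0.3092) = 0.7341.

0.734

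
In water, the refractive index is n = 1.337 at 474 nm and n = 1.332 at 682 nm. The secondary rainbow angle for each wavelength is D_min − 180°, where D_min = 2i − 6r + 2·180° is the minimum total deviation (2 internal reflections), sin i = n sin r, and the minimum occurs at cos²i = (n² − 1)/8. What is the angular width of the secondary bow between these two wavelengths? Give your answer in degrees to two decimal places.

1.31°

At 474 nm (n = 1.337): cos²i = 0.09845 → i = 71.714°, r = 45.249°, D_min = 231.934°, rainbow angle = 51.934°.
At 682 nm (n = 1.332): cos²i = 0.09678 → i = 71.875°, r = 45.520°, D_min = 230.628°, rainbow angle = 50.628°.
Angular width = |51.934° − 50.628°| = 1.305°.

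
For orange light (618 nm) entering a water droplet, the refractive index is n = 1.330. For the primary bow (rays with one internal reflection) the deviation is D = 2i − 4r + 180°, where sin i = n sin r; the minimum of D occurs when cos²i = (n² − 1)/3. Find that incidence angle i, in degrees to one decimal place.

59.6°

cos²i = (1.330² − 1)/3 = (1.76890 − 1)/3 = 0.25630.
cos i = 0.50626, so i = 59.585°.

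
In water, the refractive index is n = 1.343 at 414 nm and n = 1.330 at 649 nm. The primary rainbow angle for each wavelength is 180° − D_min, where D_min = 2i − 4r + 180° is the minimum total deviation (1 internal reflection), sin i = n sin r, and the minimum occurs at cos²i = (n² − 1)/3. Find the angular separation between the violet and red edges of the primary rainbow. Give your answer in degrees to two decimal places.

At 414 nm (n = 1.343): cos²i = 0.26788 → i = 58.830°, r = 39.577°, D_min = 139.354°, rainbow angle = 40.646°.
At 649 nm (n = 1.330): cos²i = 0.25630 → i = 59.585°, r = 40.422°, D_min = 137.484°, rainbow angle = 42.516°.
Angular width = |40.646° − 42.516°| = 1.871°.

1.87°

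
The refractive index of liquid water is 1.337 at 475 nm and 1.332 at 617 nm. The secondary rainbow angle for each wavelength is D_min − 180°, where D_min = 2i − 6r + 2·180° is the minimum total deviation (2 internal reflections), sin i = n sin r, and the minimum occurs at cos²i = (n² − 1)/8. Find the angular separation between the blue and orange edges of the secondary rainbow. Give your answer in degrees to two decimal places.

1.31°

At 475 nm (n = 1.337): cos²i = 0.09845 → i = 71.714°, r = 45.249°, D_min = 231.934°, rainbow angle = 51.934°.
At 617 nm (n = 1.332): cos²i = 0.09678 → i = 71.875°, r = 45.520°, D_min = 230.628°, rainbow angle = 50.628°.
Angular width = |51.934° − 50.628°| = 1.305°.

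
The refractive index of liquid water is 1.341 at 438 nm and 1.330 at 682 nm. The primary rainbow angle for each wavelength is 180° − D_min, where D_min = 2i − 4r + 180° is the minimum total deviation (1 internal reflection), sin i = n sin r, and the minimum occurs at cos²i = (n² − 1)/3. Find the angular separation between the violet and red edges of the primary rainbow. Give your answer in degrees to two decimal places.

At 438 nm (n = 1.341): cos²i = 0.26609 → i = 58.946°, r = 39.705°, D_min = 139.071°, rainbow angle = 40.929°.
At 682 nm (n = 1.330): cos²i = 0.25630 → i = 59.585°, r = 40.422°, D_min = 137.484°, rainbow angle = 42.516°.
Angular width = |40.929° − 42.516°| = 1.588°.

1.59°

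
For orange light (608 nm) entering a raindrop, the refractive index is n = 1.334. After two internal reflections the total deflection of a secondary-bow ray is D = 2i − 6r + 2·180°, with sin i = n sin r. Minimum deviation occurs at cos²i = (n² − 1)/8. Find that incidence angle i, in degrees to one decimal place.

cos²i = (1.334² − 1)/8 = (1.77956 − 1)/8 = 0.09744.
cos i = 0.31216, so i = 71.810°.

71.8°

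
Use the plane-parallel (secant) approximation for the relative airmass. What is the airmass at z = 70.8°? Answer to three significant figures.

X = sec z = 1/cos 70.8° = 1/0.3289 = 3.0407.

3.04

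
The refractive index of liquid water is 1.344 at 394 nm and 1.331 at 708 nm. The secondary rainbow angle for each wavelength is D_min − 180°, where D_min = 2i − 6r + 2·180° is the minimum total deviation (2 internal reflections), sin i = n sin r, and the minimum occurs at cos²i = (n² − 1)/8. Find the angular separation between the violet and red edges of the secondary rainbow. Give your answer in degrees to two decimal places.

At 394 nm (n = 1.344): cos²i = 0.10079 → i = 71.490°, r = 44.874°, D_min = 233.733°, rainbow angle = 53.733°.
At 708 nm (n = 1.331): cos²i = 0.09645 → i = 71.907°, r = 45.575°, D_min = 230.365°, rainbow angle = 50.365°.
Angular width = |53.733° − 50.365°| = 3.368°.

3.37°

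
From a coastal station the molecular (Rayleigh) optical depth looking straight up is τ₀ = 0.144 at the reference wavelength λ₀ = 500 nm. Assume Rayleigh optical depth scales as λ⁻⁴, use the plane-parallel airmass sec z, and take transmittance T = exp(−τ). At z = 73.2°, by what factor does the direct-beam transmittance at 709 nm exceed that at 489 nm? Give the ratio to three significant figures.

Airmass: sec 73.2° = 3.4598.
τ(709 nm) = 0.144 × (500/709)⁴ × 3.4598 = 0.144 × 0.2473 × 3.4598 = 0.1232.
τ(489 nm) = 0.144 × (500/489)⁴ × 3.4598 = 0.144 × 1.0931 × 3.4598 = 0.5446.
T(709)/T(489) = exp(τ_B − τ_A) = exp(0.4214) = 1.5240.

1.52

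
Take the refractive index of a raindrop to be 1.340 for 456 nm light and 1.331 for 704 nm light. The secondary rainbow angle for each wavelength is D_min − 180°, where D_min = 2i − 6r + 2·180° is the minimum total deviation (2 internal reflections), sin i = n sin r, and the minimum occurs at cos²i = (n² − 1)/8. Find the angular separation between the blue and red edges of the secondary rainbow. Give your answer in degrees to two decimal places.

2.34°

At 456 nm (n = 1.340): cos²i = 0.09945 → i = 71.618°, r = 45.088°, D_min = 232.709°, rainbow angle = 52.709°.
At 704 nm (n = 1.331): cos²i = 0.09645 → i = 71.907°, r = 45.575°, D_min = 230.365°, rainbow angle = 50.365°.
Angular width = |52.709° − 50.365°| = 2.344°.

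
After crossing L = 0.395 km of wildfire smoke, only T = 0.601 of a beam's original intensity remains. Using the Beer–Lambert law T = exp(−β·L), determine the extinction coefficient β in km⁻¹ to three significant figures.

Beer–Lambert: T = exp(−βL) ⇒ β = −ln(T)/L = −ln(0.601)/0.395 = 0.5092/0.395 = 1.289 km⁻¹.

1.29 km⁻¹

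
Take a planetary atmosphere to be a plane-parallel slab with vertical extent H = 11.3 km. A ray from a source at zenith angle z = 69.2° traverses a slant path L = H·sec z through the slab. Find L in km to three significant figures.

sec z = 1/cos 69.2° = 2.8161.
L = 11.3 × 2.8161 = 31.821 km.

31.8 km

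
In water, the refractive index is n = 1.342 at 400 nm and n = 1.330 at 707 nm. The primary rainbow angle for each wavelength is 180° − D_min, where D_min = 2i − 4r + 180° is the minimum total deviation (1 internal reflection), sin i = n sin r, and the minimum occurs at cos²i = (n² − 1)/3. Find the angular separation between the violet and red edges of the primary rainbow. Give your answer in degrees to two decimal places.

At 400 nm (n = 1.342): cos²i = 0.26699 → i = 58.888°, r = 39.641°, D_min = 139.213°, rainbow angle = 40.787°.
At 707 nm (n = 1.330): cos²i = 0.25630 → i = 59.585°, r = 40.422°, D_min = 137.484°, rainbow angle = 42.516°.
Angular width = |40.787° − 42.516°| = 1.729°.

1.73°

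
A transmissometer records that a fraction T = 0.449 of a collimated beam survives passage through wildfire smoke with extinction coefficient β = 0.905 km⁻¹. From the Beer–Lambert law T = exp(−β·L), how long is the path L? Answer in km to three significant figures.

0.885 km

Beer–Lambert: T = exp(−βL) ⇒ L = −ln(T)/β = −ln(0.449)/0.905 = 0.8007/0.905 = 0.8848 km.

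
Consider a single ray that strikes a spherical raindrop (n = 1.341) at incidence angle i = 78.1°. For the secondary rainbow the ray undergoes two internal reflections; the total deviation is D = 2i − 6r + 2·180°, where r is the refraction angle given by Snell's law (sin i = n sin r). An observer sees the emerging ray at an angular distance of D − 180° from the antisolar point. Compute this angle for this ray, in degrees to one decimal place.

sin r = sin 78.1° / 1.341 = 0.9785/1.341 = 0.7297; r = 46.86°.
D = 2·78.1° − 6·46.86° + 2·180° = 156.20° − 281.16° + 360° = 235.04°.
Angle from antisolar point = D − 180° = 55.04°.

55.0°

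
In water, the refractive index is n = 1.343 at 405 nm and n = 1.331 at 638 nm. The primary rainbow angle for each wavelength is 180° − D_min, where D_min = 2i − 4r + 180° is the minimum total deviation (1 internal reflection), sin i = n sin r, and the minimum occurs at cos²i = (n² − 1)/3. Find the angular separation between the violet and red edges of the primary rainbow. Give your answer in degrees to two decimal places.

1.72°

At 405 nm (n = 1.343): cos²i = 0.26788 → i = 58.830°, r = 39.577°, D_min = 139.354°, rainbow angle = 40.646°.
At 638 nm (n = 1.331): cos²i = 0.25719 → i = 59.527°, r = 40.356°, D_min = 137.630°, rainbow angle = 42.370°.
Angular width = |40.646° − 42.370°| = 1.724°.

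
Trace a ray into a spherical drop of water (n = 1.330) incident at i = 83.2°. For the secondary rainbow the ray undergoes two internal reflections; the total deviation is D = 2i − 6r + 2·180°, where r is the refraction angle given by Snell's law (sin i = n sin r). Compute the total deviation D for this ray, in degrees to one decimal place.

236.6°

sin r = sin 83.2° / 1.330 = 0.9930/1.330 = 0.7466; r = 48.30°.
D = 2·83.2° − 6·48.30° + 2·180° = 166.40° − 289.78° + 360° = 236.62°.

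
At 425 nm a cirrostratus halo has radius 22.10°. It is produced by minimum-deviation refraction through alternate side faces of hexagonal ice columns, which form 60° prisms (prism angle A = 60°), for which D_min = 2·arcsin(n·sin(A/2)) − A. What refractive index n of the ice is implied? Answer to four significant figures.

Rearranging: n = sin((D_min + A)/2) / sin(A/2).
(D_min + A)/2 = (22.10° + 60°)/2 = 41.050°.
n = sin 41.050° / sin 30° = 0.6567 / 0.5000 = 1.3134.

1.313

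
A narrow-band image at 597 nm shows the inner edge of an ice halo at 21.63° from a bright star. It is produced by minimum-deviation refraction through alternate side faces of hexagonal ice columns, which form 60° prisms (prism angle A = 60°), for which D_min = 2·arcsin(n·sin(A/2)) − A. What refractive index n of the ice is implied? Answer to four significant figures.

1.307

Rearranging: n = sin((D_min + A)/2) / sin(A/2).
(D_min + A)/2 = (21.63° + 60°)/2 = 40.815°.
n = sin 40.815° / sin 30° = 0.6536 / 0.5000 = 1.3072.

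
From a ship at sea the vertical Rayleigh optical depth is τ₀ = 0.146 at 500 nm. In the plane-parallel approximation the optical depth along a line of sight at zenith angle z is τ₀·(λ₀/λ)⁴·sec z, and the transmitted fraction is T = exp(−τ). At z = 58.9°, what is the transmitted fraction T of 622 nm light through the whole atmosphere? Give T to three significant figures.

0.889

sec 58.9° = 1.9360.
τ = 0.146 × (500/622)⁴ × 1.9360 = 0.146 × 0.4176 × 1.9360 = 0.1180.
T = exp(−0.1180) = 0.8887.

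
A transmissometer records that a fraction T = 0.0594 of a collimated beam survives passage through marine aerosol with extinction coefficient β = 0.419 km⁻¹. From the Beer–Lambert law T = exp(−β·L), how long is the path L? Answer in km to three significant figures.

Beer–Lambert: T = exp(−βL) ⇒ L = −ln(T)/β = −ln(0.0594)/0.419 = 2.8235/0.419 = 6.739 km.

6.74 km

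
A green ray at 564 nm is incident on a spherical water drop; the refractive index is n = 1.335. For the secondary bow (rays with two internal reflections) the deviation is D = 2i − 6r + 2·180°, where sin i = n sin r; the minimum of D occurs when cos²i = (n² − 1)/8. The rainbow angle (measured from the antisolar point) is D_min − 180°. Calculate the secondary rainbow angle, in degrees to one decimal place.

cos²i = (1.78222 − 1)/8 = 0.09778; i = arccos(0.31269) = 71.778°.
sin r = sin 71.778°/1.335 = 0.71150; r = 45.357°.
D_min = 2·71.778° − 6·45.357° + 360° = 231.414°.
Rainbow angle = D_min − 180° = 51.414°.

51.4°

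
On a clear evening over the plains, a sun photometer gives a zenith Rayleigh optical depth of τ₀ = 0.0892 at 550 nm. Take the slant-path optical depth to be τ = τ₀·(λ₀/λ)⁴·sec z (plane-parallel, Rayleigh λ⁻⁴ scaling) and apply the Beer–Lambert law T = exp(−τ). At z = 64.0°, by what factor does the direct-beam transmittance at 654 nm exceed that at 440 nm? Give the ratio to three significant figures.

Airmass: sec 64.0° = 2.2812.
τ(654 nm) = 0.0892 × (550/654)⁴ × 2.2812 = 0.0892 × 0.5002 × 2.2812 = 0.1018.
τ(440 nm) = 0.0892 × (550/440)⁴ × 2.2812 = 0.0892 × 2.4414 × 2.2812 = 0.4968.
T(654)/T(440) = exp(τ_B − τ_A) = exp(0.3950) = 1.4844.

1.48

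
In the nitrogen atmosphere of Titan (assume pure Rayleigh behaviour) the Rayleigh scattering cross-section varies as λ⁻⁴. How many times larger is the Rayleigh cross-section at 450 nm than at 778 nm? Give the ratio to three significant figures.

Rayleigh scattering ∝ λ⁻⁴, so the ratio of coefficients is the inverse fourth power of the wavelength ratio.
σ(450)/σ(778) = (778/450)⁴ = (1.7289)⁴ = 8.934.

8.93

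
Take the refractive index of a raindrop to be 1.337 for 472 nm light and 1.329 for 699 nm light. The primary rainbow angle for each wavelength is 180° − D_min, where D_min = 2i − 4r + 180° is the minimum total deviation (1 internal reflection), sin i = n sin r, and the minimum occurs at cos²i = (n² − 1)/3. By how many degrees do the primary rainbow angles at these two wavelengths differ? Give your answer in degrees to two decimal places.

1.16°

At 472 nm (n = 1.337): cos²i = 0.26252 → i = 59.178°, r = 39.964°, D_min = 138.500°, rainbow angle = 41.500°.
At 699 nm (n = 1.329): cos²i = 0.25541 → i = 59.643°, r = 40.487°, D_min = 137.337°, rainbow angle = 42.663°.
Angular width = |41.500° − 42.663°| = 1.163°.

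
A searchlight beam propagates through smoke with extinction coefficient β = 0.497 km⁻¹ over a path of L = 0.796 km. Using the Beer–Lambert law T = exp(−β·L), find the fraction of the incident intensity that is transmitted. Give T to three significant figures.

τ = β·L = 0.497 × 0.796 = 0.3956.
T = exp(−0.3956) = 0.6733.

0.673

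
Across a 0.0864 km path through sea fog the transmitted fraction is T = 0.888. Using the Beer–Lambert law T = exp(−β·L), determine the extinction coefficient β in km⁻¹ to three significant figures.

Beer–Lambert: T = exp(−βL) ⇒ β = −ln(T)/L = −ln(0.888)/0.0864 = 0.1188/0.0864 = 1.375 km⁻¹.

1.37 km⁻¹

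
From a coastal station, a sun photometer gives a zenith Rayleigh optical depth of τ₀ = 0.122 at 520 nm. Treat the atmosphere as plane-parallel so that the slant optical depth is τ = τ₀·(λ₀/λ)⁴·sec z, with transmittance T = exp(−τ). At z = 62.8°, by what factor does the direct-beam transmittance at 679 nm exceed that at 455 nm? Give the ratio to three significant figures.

Airmass: sec 62.8° = 2.1877.
τ(679 nm) = 0.122 × (520/679)⁴ × 2.1877 = 0.122 × 0.3440 × 2.1877 = 0.0918.
τ(455 nm) = 0.122 × (520/455)⁴ × 2.1877 = 0.122 × 1.7060 × 2.1877 = 0.4553.
T(679)/T(455) = exp(τ_B − τ_A) = exp(0.3635) = 1.4384.

1.44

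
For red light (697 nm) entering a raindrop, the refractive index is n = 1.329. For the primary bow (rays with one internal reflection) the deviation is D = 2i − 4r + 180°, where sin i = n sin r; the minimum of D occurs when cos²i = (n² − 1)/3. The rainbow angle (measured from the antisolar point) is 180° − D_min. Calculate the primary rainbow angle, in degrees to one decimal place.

cos²i = (1.76624 − 1)/3 = 0.25541; i = arccos(0.50538) = 59.643°.
sin r = sin 59.643°/1.329 = 0.64928; r = 40.487°.
D_min = 2·59.643° − 4·40.487° + 180° = 137.337°.
Rainbow angle = 180° − D_min = 42.663°.

42.7°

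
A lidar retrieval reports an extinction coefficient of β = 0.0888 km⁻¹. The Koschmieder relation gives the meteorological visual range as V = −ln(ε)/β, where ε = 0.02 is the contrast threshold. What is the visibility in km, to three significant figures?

44.1 km

V = −ln(0.02) / 0.0888 = 3.912 / 0.0888 = 44.0543 km.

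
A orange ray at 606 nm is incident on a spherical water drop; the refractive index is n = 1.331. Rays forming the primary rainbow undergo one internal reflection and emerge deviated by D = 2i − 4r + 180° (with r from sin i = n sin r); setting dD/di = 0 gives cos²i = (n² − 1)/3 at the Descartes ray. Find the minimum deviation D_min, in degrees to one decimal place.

cos²i = (1.77156 − 1)/3 = 0.25719; i = arccos(0.50714) = 59.527°.
sin r = sin 59.527°/1.331 = 0.64753; r = 40.356°.
D_min = 2·59.527° − 4·40.356° + 180° = 137.630°.

137.6°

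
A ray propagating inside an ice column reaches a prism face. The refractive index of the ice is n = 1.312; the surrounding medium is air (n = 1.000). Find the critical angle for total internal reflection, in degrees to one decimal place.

49.7°

sin θ_c = n_air / n = 1.000 / 1.312 = 0.7622.
θ_c = arcsin(0.7622) = 49.66°.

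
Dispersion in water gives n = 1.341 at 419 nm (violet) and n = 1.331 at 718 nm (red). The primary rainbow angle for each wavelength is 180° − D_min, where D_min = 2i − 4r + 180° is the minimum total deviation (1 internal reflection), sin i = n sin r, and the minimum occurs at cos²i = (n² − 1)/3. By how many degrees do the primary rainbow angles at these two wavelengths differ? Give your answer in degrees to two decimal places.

At 419 nm (n = 1.341): cos²i = 0.26609 → i = 58.946°, r = 39.705°, D_min = 139.071°, rainbow angle = 40.929°.
At 718 nm (n = 1.331): cos²i = 0.25719 → i = 59.527°, r = 40.356°, D_min = 137.630°, rainbow angle = 42.370°.
Angular width = |40.929° − 42.370°| = 1.441°.

1.44°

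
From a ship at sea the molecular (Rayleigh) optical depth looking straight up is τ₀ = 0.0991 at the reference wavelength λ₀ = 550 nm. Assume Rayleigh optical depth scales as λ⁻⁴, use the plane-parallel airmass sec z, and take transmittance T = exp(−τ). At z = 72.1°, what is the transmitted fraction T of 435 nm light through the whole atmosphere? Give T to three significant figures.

sec 72.1° = 3.2535.
τ = 0.0991 × (550/435)⁴ × 3.2535 = 0.0991 × 2.5556 × 3.2535 = 0.8240.
T = exp(−0.8240) = 0.4387.

0.439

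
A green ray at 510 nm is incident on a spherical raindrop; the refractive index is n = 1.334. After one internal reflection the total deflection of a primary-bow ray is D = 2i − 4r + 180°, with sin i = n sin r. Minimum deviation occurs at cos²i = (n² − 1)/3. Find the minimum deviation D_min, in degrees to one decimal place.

cos²i = (1.77956 − 1)/3 = 0.25985; i = arccos(0.50976) = 59.352°.
sin r = sin 59.352°/1.334 = 0.64492; r = 40.159°.
D_min = 2·59.352° − 4·40.159° + 180° = 138.067°.

138.1°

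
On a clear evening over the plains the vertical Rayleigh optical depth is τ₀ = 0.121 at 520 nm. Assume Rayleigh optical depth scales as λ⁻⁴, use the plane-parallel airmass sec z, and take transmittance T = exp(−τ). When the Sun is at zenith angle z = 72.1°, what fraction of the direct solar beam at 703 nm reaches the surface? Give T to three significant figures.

0.889

sec 72.1° = 3.2535.
τ = 0.121 × (520/703)⁴ × 3.2535 = 0.121 × 0.2994 × 3.2535 = 0.1179.
T = exp(−0.1179) = 0.8888.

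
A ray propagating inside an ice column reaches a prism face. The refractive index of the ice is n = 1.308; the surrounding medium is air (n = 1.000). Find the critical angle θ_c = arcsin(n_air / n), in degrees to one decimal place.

49.9°

sin θ_c = n_air / n = 1.000 / 1.308 = 0.7645.
θ_c = arcsin(0.7645) = 49.86°.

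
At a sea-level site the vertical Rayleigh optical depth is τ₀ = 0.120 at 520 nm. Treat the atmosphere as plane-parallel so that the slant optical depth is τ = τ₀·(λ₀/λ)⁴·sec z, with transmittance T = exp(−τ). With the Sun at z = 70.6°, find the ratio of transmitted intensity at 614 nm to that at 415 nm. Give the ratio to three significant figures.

Airmass: sec 70.6° = 3.0106.
τ(614 nm) = 0.120 × (520/614)⁴ × 3.0106 = 0.120 × 0.5144 × 3.0106 = 0.1859.
τ(415 nm) = 0.120 × (520/415)⁴ × 3.0106 = 0.120 × 2.4650 × 3.0106 = 0.8905.
T(614)/T(415) = exp(τ_B − τ_A) = exp(0.7047) = 2.0232.

2.02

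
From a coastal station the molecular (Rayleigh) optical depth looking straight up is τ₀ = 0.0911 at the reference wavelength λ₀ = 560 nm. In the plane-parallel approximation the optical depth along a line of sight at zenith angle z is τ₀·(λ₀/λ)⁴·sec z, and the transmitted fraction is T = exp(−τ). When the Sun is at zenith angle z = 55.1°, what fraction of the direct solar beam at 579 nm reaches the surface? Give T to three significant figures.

sec 55.1° = 1.7478.
τ = 0.0911 × (560/579)⁴ × 1.7478 = 0.0911 × 0.8751 × 1.7478 = 0.1393.
T = exp(−0.1393) = 0.8699.

0.870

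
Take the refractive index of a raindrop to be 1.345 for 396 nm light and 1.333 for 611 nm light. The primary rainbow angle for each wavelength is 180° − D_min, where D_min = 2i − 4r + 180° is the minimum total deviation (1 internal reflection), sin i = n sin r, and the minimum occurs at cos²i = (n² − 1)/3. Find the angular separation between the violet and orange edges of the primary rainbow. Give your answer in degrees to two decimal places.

1.71°

At 396 nm (n = 1.345): cos²i = 0.26967 → i = 58.715°, r = 39.448°, D_min = 139.635°, rainbow angle = 40.365°.
At 611 nm (n = 1.333): cos²i = 0.25896 → i = 59.410°, r = 40.225°, D_min = 137.922°, rainbow angle = 42.078°.
Angular width = |40.365° − 42.078°| = 1.713°.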